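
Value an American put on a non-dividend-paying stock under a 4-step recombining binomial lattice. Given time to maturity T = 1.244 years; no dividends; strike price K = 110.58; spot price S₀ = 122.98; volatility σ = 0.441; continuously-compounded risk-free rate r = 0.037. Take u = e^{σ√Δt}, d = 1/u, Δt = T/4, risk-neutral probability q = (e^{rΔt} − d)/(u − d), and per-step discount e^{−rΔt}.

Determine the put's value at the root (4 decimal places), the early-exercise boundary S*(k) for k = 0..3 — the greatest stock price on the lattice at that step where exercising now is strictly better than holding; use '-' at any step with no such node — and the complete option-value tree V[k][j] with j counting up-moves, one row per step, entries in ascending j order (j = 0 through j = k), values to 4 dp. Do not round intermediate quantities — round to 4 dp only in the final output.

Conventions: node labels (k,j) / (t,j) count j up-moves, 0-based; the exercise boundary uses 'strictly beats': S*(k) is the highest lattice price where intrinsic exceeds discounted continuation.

price = 15.0733
boundary = - - - 58.8046
tree:
15.0733
23.7781 5.3189
36.1245 10.0031 0.0000
51.7754 18.8124 0.0000 0.0000
64.5964 35.3798 0.0000 0.0000 0.0000

Δt=0.31100, u=1.27882, d=0.78197, q=0.46212, disc=e^(-rΔt)=0.98856
k=4 terminal: V=max(K-S,0) → 64.5964 35.3798 0.0000 0.0000 0.0000
k=3: j=0 S=58.8046 intr=51.7754 cont=50.5103 V=51.7754[EX]; j=1 S=96.1671 intr=14.4129 cont=18.8124 V=18.8124[hold]; j=2 S=157.2687 intr=0.0000 cont=0.0000 V=0.0000[hold]; j=3 S=257.1923 intr=0.0000 cont=0.0000 V=0.0000[hold]  S*(3)=58.8046
k=2: j=0 S=75.2002 intr=35.3798 cont=36.1245 V=36.1245[hold]; j=1 S=122.9800 intr=0.0000 cont=10.0031 V=10.0031[hold]; j=2 S=201.1176 intr=0.0000 cont=0.0000 V=0.0000[hold]  S*(2)=-
k=1: j=0 S=96.1671 intr=14.4129 cont=23.7781 V=23.7781[hold]; j=1 S=157.2687 intr=0.0000 cont=5.3189 V=5.3189[hold]  S*(1)=-
k=0: j=0 S=122.9800 intr=0.0000 cont=15.0733 V=15.0733[hold]  S*(0)=-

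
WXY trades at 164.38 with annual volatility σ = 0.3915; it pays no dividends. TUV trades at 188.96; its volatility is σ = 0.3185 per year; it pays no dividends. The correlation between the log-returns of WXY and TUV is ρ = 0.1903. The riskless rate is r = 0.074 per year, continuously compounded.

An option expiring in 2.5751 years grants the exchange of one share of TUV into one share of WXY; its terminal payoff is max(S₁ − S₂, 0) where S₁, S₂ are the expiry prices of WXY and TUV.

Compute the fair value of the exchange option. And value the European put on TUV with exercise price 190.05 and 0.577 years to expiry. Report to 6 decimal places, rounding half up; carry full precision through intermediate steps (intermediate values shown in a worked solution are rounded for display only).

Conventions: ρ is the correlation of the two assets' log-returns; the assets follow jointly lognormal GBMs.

exchange price = 38.949562
price(TUV put K=190.05) = 14.643538

σ_eff = √(σ₁² + σ₂² − 2ρσ₁σ₂) = √(0.3915² + 0.3185² − 2·0.1903·0.3915·0.3185) = 0.455254
d₁ = (ln(S₁/S₂) + (q₂ − q₁ + σ_eff²/2)T) / (σ_eff√T) = (ln(164.38/188.96) + (0.0 − 0.0 + 0.103628)·2.5751) / 0.730552 = 0.174524
d₂ = d₁ − σ_eff√T = 0.174524 − 0.730552 = -0.556028
N(d₁) = 0.569273,  N(d₂) = 0.289096
V = S₁·e^{−q₁T}·N(d₁) − S₂·e^{−q₂T}·N(d₂) = 93.577093 − 54.627530 = 38.949562
[vanilla: TUV put K=190.05]
σ√T = 0.3185·√0.577 = 0.241934
d₁ = (ln(S/K) + (r+σ²/2)T) / (σ√T) = (ln(188.96/190.05) + (0.074+0.3185²/2)·0.577) / 0.241934 = (-0.005752 + 0.071964) / 0.241934 = 0.273679
d₂ = d₁ − σ√T = 0.273679 − 0.241934 = 0.031744
e^{−rT} = 0.958201
N(−d₁) = 0.392166,  N(−d₂) = 0.487338
price = K·e^{−rT}·N(−d₂) − S·N(−d₁) = 88.747183 − 74.103646 = 14.643538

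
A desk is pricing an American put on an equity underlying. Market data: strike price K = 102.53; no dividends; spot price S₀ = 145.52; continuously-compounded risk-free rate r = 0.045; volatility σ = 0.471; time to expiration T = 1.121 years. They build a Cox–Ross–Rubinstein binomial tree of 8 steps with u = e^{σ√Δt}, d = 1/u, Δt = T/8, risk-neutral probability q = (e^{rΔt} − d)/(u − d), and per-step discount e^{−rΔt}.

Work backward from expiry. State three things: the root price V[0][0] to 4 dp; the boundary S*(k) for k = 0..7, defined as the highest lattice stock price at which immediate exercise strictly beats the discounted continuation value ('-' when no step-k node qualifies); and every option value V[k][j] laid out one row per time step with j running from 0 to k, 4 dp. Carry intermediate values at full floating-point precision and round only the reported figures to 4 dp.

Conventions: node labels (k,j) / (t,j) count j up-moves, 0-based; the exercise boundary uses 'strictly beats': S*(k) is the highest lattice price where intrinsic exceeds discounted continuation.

price = 6.6858
boundary = - - - - - 60.2655 71.8852 85.7453
tree:
6.6858
10.2901 2.7733
15.4550 4.6933 0.6788
22.5218 7.8156 1.2895 0.0099
31.6006 12.7428 2.4495 0.0188 0.0000
42.2645 20.1829 4.6527 0.0360 0.0000 0.0000
52.0060 30.6448 8.8373 0.0689 0.0000 0.0000 0.0000
60.1728 42.2645 16.7847 0.1319 0.0000 0.0000 0.0000 0.0000
67.0195 52.0060 30.6448 0.2523 0.0000 0.0000 0.0000 0.0000 0.0000

Δt=0.14012, u=1.19281, d=0.83836, q=0.47388, disc=e^(-rΔt)=0.99371
k=8 terminal: V=max(K-S,0) → 67.0195 52.0060 30.6448 0.2523 0.0000 0.0000 0.0000 0.0000 0.0000
k=7: j=0 S=42.3572 intr=60.1728 cont=59.5283 V=60.1728[EX]; j=1 S=60.2655 intr=42.2645 cont=41.6200 V=42.2645[EX]; j=2 S=85.7453 intr=16.7847 cont=16.1402 V=16.7847[EX]; j=3 S=121.9978 intr=0.0000 cont=0.1319 V=0.1319[hold]; j=4 S=173.5775 intr=0.0000 cont=0.0000 V=0.0000[hold]; j=5 S=246.9648 intr=0.0000 cont=0.0000 V=0.0000[hold]; j=6 S=351.3796 intr=0.0000 cont=0.0000 V=0.0000[hold]; j=7 S=499.9402 intr=0.0000 cont=0.0000 V=0.0000[hold]  S*(7)=85.7453
k=6: j=0 S=50.5240 intr=52.0060 cont=51.3615 V=52.0060[EX]; j=1 S=71.8852 intr=30.6448 cont=30.0003 V=30.6448[EX]; j=2 S=102.2777 intr=0.2523 cont=8.8373 V=8.8373[hold]; j=3 S=145.5200 intr=0.0000 cont=0.0689 V=0.0689[hold]; j=4 S=207.0448 intr=0.0000 cont=0.0000 V=0.0000[hold]; j=5 S=294.5817 intr=0.0000 cont=0.0000 V=0.0000[hold]; j=6 S=419.1286 intr=0.0000 cont=0.0000 V=0.0000[hold]  S*(6)=71.8852
k=5: j=0 S=60.2655 intr=42.2645 cont=41.6200 V=42.2645[EX]; j=1 S=85.7453 intr=16.7847 cont=20.1829 V=20.1829[hold]; j=2 S=121.9978 intr=0.0000 cont=4.6527 V=4.6527[hold]; j=3 S=173.5775 intr=0.0000 cont=0.0360 V=0.0360[hold]; j=4 S=246.9648 intr=0.0000 cont=0.0000 V=0.0000[hold]; j=5 S=351.3796 intr=0.0000 cont=0.0000 V=0.0000[hold]  S*(5)=60.2655
k=4: j=0 S=71.8852 intr=30.6448 cont=31.6006 V=31.6006[hold]; j=1 S=102.2777 intr=0.2523 cont=12.7428 V=12.7428[hold]; j=2 S=145.5200 intr=0.0000 cont=2.4495 V=2.4495[hold]; j=3 S=207.0448 intr=0.0000 cont=0.0188 V=0.0188[hold]; j=4 S=294.5817 intr=0.0000 cont=0.0000 V=0.0000[hold]  S*(4)=-
k=3: j=0 S=85.7453 intr=16.7847 cont=22.5218 V=22.5218[hold]; j=1 S=121.9978 intr=0.0000 cont=7.8156 V=7.8156[hold]; j=2 S=173.5775 intr=0.0000 cont=1.2895 V=1.2895[hold]; j=3 S=246.9648 intr=0.0000 cont=0.0099 V=0.0099[hold]  S*(3)=-
k=2: j=0 S=102.2777 intr=0.2523 cont=15.4550 V=15.4550[hold]; j=1 S=145.5200 intr=0.0000 cont=4.6933 V=4.6933[hold]; j=2 S=207.0448 intr=0.0000 cont=0.6788 V=0.6788[hold]  S*(2)=-
k=1: j=0 S=121.9978 intr=0.0000 cont=10.2901 V=10.2901[hold]; j=1 S=173.5775 intr=0.0000 cont=2.7733 V=2.7733[hold]  S*(1)=-
k=0: j=0 S=145.5200 intr=0.0000 cont=6.6858 V=6.6858[hold]  S*(0)=-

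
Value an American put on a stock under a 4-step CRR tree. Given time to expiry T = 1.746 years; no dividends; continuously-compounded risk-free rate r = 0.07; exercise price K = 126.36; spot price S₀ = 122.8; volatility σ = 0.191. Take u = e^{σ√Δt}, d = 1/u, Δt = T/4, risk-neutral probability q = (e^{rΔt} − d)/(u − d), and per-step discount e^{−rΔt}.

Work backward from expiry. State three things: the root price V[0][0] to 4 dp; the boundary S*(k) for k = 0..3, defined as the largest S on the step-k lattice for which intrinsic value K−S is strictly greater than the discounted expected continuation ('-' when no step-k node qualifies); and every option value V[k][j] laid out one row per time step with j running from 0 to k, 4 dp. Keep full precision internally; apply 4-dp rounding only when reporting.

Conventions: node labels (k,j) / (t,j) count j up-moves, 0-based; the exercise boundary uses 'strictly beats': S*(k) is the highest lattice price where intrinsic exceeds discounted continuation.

price = 9.1874
boundary = - 108.2417 95.4094 108.2417
tree:
9.1874
18.1183 3.4918
30.9506 7.9950 0.5599
42.2617 18.1183 1.4119 0.0000
52.2318 30.9506 3.5600 0.0000 0.0000

Δt=0.43650  u=1.13450  d=0.88145  q=0.59110  discount=0.96991
step 4 (expiry): payoffs max(K−S,0) = 52.2318 30.9506 3.5600 0.0000 0.0000
step 3: (k=3,j=0): S=84.0983, K−S=42.2617, hold=38.4591 ⇒ V=42.2617 exercise | (k=3,j=1): S=108.2417, K−S=18.1183, hold=14.3157 ⇒ V=18.1183 exercise | (k=3,j=2): S=139.3163, K−S=0.0000, hold=1.4119 ⇒ V=1.4119 continue | (k=3,j=3): S=179.3120, K−S=0.0000, hold=0.0000 ⇒ V=0.0000 continue  boundary S*=108.2417
step 2: (k=2,j=0): S=95.4094, K−S=30.9506, hold=27.1481 ⇒ V=30.9506 exercise | (k=2,j=1): S=122.8000, K−S=3.5600, hold=7.9950 ⇒ V=7.9950 continue | (k=2,j=2): S=158.0541, K−S=0.0000, hold=0.5599 ⇒ V=0.5599 continue  boundary S*=95.4094
step 1: (k=1,j=0): S=108.2417, K−S=18.1183, hold=16.8584 ⇒ V=18.1183 exercise | (k=1,j=1): S=139.3163, K−S=0.0000, hold=3.4918 ⇒ V=3.4918 continue  boundary S*=108.2417
step 0: (k=0,j=0): S=122.8000, K−S=3.5600, hold=9.1874 ⇒ V=9.1874 continue  boundary S*=-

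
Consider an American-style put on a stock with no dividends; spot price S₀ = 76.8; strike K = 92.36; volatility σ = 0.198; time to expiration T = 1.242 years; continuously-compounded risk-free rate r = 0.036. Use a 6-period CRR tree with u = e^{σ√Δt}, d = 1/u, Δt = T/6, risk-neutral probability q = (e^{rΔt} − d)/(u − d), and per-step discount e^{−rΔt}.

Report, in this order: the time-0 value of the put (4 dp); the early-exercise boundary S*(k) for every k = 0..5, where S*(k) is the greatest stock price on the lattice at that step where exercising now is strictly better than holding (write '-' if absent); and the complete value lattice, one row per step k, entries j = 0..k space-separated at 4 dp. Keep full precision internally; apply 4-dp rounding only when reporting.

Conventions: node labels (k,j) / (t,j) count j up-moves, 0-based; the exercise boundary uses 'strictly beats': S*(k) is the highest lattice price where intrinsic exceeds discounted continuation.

price = 15.8943
boundary = - 70.1840 76.8000 70.1840 76.8000 84.0397
tree:
15.8943
22.1760 10.3006
28.2221 15.5600 5.5738
33.7473 22.1760 9.5263 1.9904
38.7966 28.2221 15.5600 4.0707 0.0908
43.4109 33.7473 22.1760 8.3203 0.1901 0.0000
47.6276 38.7966 28.2221 15.5600 0.3982 0.0000 0.0000

Δt=0.20700  u=1.09427  d=0.91385  q=0.51895  discount=0.99258
step 6 (expiry): payoffs max(K−S,0) = 47.6276 38.7966 28.2221 15.5600 0.3982 0.0000 0.0000
step 5: (k=5,j=0): S=48.9491, K−S=43.4109, hold=42.7251 ⇒ V=43.4109 exercise | (k=5,j=1): S=58.6127, K−S=33.7473, hold=33.0616 ⇒ V=33.7473 exercise | (k=5,j=2): S=70.1840, K−S=22.1760, hold=21.4903 ⇒ V=22.1760 exercise | (k=5,j=3): S=84.0397, K−S=8.3203, hold=7.6346 ⇒ V=8.3203 exercise | (k=5,j=4): S=100.6308, K−S=0.0000, hold=0.1901 ⇒ V=0.1901 continue | (k=5,j=5): S=120.4973, K−S=0.0000, hold=0.0000 ⇒ V=0.0000 continue  boundary S*=84.0397
step 4: (k=4,j=0): S=53.5634, K−S=38.7966, hold=38.1109 ⇒ V=38.7966 exercise | (k=4,j=1): S=64.1379, K−S=28.2221, hold=27.5364 ⇒ V=28.2221 exercise | (k=4,j=2): S=76.8000, K−S=15.5600, hold=14.8743 ⇒ V=15.5600 exercise | (k=4,j=3): S=91.9618, K−S=0.3982, hold=4.0707 ⇒ V=4.0707 continue | (k=4,j=4): S=110.1169, K−S=0.0000, hold=0.0908 ⇒ V=0.0908 continue  boundary S*=76.8000
step 3: (k=3,j=0): S=58.6127, K−S=33.7473, hold=33.0616 ⇒ V=33.7473 exercise | (k=3,j=1): S=70.1840, K−S=22.1760, hold=21.4903 ⇒ V=22.1760 exercise | (k=3,j=2): S=84.0397, K−S=8.3203, hold=9.5263 ⇒ V=9.5263 continue | (k=3,j=3): S=100.6308, K−S=0.0000, hold=1.9904 ⇒ V=1.9904 continue  boundary S*=70.1840
step 2: (k=2,j=0): S=64.1379, K−S=28.2221, hold=27.5364 ⇒ V=28.2221 exercise | (k=2,j=1): S=76.8000, K−S=15.5600, hold=15.4955 ⇒ V=15.5600 exercise | (k=2,j=2): S=91.9618, K−S=0.3982, hold=5.5738 ⇒ V=5.5738 continue  boundary S*=76.8000
step 1: (k=1,j=0): S=70.1840, K−S=22.1760, hold=21.4903 ⇒ V=22.1760 exercise | (k=1,j=1): S=84.0397, K−S=8.3203, hold=10.3006 ⇒ V=10.3006 continue  boundary S*=70.1840
step 0: (k=0,j=0): S=76.8000, K−S=15.5600, hold=15.8943 ⇒ V=15.8943 continue  boundary S*=-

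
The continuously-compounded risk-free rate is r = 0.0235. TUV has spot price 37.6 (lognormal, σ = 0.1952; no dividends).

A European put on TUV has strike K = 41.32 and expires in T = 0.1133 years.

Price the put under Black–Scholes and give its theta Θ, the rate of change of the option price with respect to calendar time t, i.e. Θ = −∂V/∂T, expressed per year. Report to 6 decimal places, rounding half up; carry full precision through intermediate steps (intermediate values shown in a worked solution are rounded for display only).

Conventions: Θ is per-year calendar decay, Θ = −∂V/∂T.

σ√T = 0.1952·√0.1133 = 0.065704
d₁ = (ln(S/K) + (r+σ²/2)T) / (σ√T) = (ln(37.6/41.32) + (0.0235+0.1952²/2)·0.1133) / 0.065704 = (-0.094343 + 0.004821) / 0.065704 = -1.362488
d₂ = d₁ − σ√T = -1.362488 − 0.065704 = -1.428192
e^{−rT} = 0.997341
N(−d₁) = 0.913478,  N(−d₂) = 0.923382
Put price V = K·e^{−rT}·N(−d₂) − S·N(−d₁) = 38.052681 − 34.346773 = 3.705908
φ(d₁) = (1/√(2π))·e^{−d₁²/2} = 0.157690
Θ = −S·φ(d₁)·σ/(2√T) + r·K·e^{−rT}·N(−d₂) = −1.719200 + 0.894238 = -0.824962

price = 3.705908
Θ = -0.824962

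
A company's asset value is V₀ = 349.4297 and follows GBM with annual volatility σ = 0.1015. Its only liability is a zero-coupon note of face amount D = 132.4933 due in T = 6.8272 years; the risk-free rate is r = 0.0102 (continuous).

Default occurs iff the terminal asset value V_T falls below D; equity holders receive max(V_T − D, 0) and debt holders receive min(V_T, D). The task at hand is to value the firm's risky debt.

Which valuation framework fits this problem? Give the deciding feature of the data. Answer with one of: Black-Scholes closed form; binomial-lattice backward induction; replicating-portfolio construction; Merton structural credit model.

framework: Merton structural credit model

Key observation: the asked-for credit quantity lives on the firm's capital structure — asset value, asset volatility, debt face 132.4933 — which is the structural model's domain.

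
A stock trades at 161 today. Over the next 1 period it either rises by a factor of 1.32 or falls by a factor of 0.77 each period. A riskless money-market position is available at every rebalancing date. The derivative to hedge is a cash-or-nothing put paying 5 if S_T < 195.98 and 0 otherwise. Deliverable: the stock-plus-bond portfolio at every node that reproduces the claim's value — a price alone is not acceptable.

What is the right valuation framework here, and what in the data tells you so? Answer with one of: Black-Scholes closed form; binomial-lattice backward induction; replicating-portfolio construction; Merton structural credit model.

framework: replicating-portfolio construction

Key observation: the mandate to exhibit the hedge at every date and state singles out the replicating-portfolio construction on the 1-period tree with factors 1.32 and 0.77 from 161.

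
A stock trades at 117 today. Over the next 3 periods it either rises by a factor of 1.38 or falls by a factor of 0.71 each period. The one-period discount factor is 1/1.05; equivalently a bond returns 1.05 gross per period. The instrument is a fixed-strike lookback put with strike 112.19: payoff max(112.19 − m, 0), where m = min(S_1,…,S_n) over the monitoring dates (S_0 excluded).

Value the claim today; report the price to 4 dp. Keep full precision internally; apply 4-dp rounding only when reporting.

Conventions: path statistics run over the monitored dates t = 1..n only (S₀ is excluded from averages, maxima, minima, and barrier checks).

price = 22.6572

Risk-neutral up-probability p* = (R−d)/(u−d) = (1.05−0.71)/(1.38−0.71) = 0.5075; the claim prices as the p*-weighted sum of path payoffs discounted by R^3.
Enumerate all 2^3 = 8 price paths (U = up ×1.38, D = down ×0.71); each path with k up-moves has probability p*^k·(1−p*)^(3−k).
DDD: m=41.8756, payoff=70.3144, prob=0.119486
UDD: m=81.3920, payoff=30.7980, prob=0.123107
DUD: m=81.3920, payoff=30.7980, prob=0.123107
UUD: m=158.1985, payoff=0.0000, prob=0.126837
DDU: m=58.9797, payoff=53.2103, prob=0.123107
UDU: m=114.6366, payoff=0.0000, prob=0.126837
DUU: m=83.0700, payoff=29.1200, prob=0.126837
UUU: m=161.4600, payoff=0.0000, prob=0.130681
Price = Σ prob·payoff / R^3 = 26.228552 / 1.157625 = 22.6572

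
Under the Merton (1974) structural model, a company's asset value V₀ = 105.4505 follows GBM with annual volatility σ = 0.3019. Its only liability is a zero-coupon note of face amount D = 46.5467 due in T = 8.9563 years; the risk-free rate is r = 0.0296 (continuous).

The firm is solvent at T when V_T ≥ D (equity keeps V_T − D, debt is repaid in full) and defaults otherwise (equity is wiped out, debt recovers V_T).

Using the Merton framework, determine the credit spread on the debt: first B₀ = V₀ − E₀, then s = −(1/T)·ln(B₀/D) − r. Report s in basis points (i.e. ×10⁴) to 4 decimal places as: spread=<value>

spread=95.0208

With assets at 105.4505 and a single debt payment of 46.5467 at 8.9563 years:
d₁ = [ln(V₀/D) + (r + σ²/2)T] / (σ√T)
   = [ln(105.4505/46.5467) + (0.0296 + 0.5·0.3019²)·8.9563] / (0.3019·√8.9563)
   = [0.817786 + 0.673261] / 0.903498 = 1.650304
d₂ = d₁ − σ√T = 1.650304 − 0.903498 = 0.746805
N(d₁) = 0.950560,  N(d₂) = 0.772409,  e^(−rT) = 0.767124
E₀ = V₀·N(d₁) − D·e^(−rT)·N(d₂)
   = 105.4505·0.950560 − 46.5467·0.767124·0.772409 = 72.656480
B₀ = V₀ − E₀ = 105.4505 − 72.656480 = 32.794020
spread = −(1/T)·ln(B₀/D) − r = −(1/8.9563)·ln(32.794020/46.5467) − 0.0296 = 0.00950208
in basis points: 0.00950208 × 10⁴ = 95.0208 bp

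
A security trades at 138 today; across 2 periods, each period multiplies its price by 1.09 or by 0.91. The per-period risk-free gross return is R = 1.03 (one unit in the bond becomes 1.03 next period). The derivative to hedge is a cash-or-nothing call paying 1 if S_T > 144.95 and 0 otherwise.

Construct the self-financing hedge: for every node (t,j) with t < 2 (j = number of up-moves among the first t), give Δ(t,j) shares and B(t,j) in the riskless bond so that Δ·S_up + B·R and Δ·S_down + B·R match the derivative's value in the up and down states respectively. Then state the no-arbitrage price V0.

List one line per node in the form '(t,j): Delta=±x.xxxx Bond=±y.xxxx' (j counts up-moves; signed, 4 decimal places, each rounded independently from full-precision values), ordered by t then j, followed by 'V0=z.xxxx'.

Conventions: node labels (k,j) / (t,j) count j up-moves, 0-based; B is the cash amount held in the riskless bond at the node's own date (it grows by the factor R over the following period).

The replicating-portfolio and risk-neutral prices coincide; use p* = (1.03−0.91)/(1.09−0.91) = 0.6667 for the latter.
Expiry values: V(2,0)=0.0000, V(2,1)=0.0000, V(2,2)=1.0000
Node (1,0) S=125.5800: V=(p*·0.0000+(1−p*)·0.0000)/1.03=0.0000; Δ=(0.0000−0.0000)/(136.8822−114.2778)=0.0000; B=V−Δ·S=0.0000
Node (1,1) S=150.4200: V=(p*·1.0000+(1−p*)·0.0000)/1.03=0.6472; Δ=(1.0000−0.0000)/(163.9578−136.8822)=0.0369; B=V−Δ·S=-4.9083
Node (0,0) S=138.0000: V=(p*·0.6472+(1−p*)·0.0000)/1.03=0.4189; Δ=(0.6472−0.0000)/(150.4200−125.5800)=0.0261; B=V−Δ·S=-3.1769
Check: Δ(0,0)·S0 + B(0,0) = 0.4189 = V0.

(0,0): Delta=0.0261 Bond=-3.1769
(1,0): Delta=0.0000 Bond=0.0000
(1,1): Delta=0.0369 Bond=-4.9083
V0=0.4189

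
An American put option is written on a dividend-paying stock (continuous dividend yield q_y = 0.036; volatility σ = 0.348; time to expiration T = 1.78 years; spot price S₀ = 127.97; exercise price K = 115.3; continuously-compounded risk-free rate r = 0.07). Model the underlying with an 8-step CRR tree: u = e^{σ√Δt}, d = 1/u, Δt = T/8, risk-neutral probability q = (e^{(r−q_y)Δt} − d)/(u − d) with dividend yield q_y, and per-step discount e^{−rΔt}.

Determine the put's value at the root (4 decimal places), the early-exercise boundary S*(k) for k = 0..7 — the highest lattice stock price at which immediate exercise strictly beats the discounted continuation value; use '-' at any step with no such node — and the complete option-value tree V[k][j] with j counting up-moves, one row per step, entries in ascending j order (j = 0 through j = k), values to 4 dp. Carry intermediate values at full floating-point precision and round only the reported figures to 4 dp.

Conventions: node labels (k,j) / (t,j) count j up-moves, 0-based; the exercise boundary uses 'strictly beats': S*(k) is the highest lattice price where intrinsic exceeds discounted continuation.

params: Δt=0.22250 u=1.17839 d=0.84861 q=0.48208 e^(-rΔt)=0.98455
t_8 payoffs: 80.8818 67.5066 48.9336 23.1430 0.0000 0.0000 0.0000 0.0000 0.0000
t_7: node(7,0) S=40.5582 payoff=74.7418 vs cont=73.2835 → 74.7418 [stop]  node(7,1) S=56.3194 payoff=58.9806 vs cont=57.6480 → 58.9806 [stop]  node(7,2) S=78.2057 payoff=37.0943 vs cont=35.9364 → 37.0943 [stop]  node(7,3) S=108.5971 payoff=6.7029 vs cont=11.8010 → 11.8010 [wait]  node(7,4) S=150.7989 payoff=0.0000 vs cont=0.0000 → 0.0000 [wait]  node(7,5) S=209.4007 payoff=0.0000 vs cont=0.0000 → 0.0000 [wait]  node(7,6) S=290.7757 payoff=0.0000 vs cont=0.0000 → 0.0000 [wait]  node(7,7) S=403.7738 payoff=0.0000 vs cont=0.0000 → 0.0000 [wait]  ⇒ S*(7)=78.2057
t_6: node(6,0) S=47.7934 payoff=67.5066 vs cont=66.1060 → 67.5066 [stop]  node(6,1) S=66.3664 payoff=48.9336 vs cont=47.6812 → 48.9336 [stop]  node(6,2) S=92.1570 payoff=23.1430 vs cont=24.5161 → 24.5161 [wait]  node(6,3) S=127.9700 payoff=0.0000 vs cont=6.0175 → 6.0175 [wait]  node(6,4) S=177.7003 payoff=0.0000 vs cont=0.0000 → 0.0000 [wait]  node(6,5) S=246.7562 payoff=0.0000 vs cont=0.0000 → 0.0000 [wait]  node(6,6) S=342.6479 payoff=0.0000 vs cont=0.0000 → 0.0000 [wait]  ⇒ S*(6)=66.3664
t_5: node(5,0) S=56.3194 payoff=58.9806 vs cont=57.6480 → 58.9806 [stop]  node(5,1) S=78.2057 payoff=37.0943 vs cont=36.5881 → 37.0943 [stop]  node(5,2) S=108.5971 payoff=6.7029 vs cont=15.3572 → 15.3572 [wait]  node(5,3) S=150.7989 payoff=0.0000 vs cont=3.0684 → 3.0684 [wait]  node(5,4) S=209.4007 payoff=0.0000 vs cont=0.0000 → 0.0000 [wait]  node(5,5) S=290.7757 payoff=0.0000 vs cont=0.0000 → 0.0000 [wait]  ⇒ S*(5)=78.2057
t_4: node(4,0) S=66.3664 payoff=48.9336 vs cont=47.6812 → 48.9336 [stop]  node(4,1) S=92.1570 payoff=23.1430 vs cont=26.2040 → 26.2040 [wait]  node(4,2) S=127.9700 payoff=0.0000 vs cont=9.2872 → 9.2872 [wait]  node(4,3) S=177.7003 payoff=0.0000 vs cont=1.5646 → 1.5646 [wait]  node(4,4) S=246.7562 payoff=0.0000 vs cont=0.0000 → 0.0000 [wait]  ⇒ S*(4)=66.3664
t_3: node(3,0) S=78.2057 payoff=37.0943 vs cont=37.3892 → 37.3892 [wait]  node(3,1) S=108.5971 payoff=6.7029 vs cont=17.7698 → 17.7698 [wait]  node(3,2) S=150.7989 payoff=0.0000 vs cont=5.4783 → 5.4783 [wait]  node(3,3) S=209.4007 payoff=0.0000 vs cont=0.7978 → 0.7978 [wait]  ⇒ S*(3)=-
t_2: node(2,0) S=92.1570 payoff=23.1430 vs cont=27.4994 → 27.4994 [wait]  node(2,1) S=127.9700 payoff=0.0000 vs cont=11.6613 → 11.6613 [wait]  node(2,2) S=177.7003 payoff=0.0000 vs cont=3.1722 → 3.1722 [wait]  ⇒ S*(2)=-
t_1: node(1,0) S=108.5971 payoff=6.7029 vs cont=19.5572 → 19.5572 [wait]  node(1,1) S=150.7989 payoff=0.0000 vs cont=7.4519 → 7.4519 [wait]  ⇒ S*(1)=-
t_0: node(0,0) S=127.9700 payoff=0.0000 vs cont=13.5094 → 13.5094 [wait]  ⇒ S*(0)=-

price = 13.5094
boundary = - - - - 66.3664 78.2057 66.3664 78.2057
tree:
13.5094
19.5572 7.4519
27.4994 11.6613 3.1722
37.3892 17.7698 5.4783 0.7978
48.9336 26.2040 9.2872 1.5646 0.0000
58.9806 37.0943 15.3572 3.0684 0.0000 0.0000
67.5066 48.9336 24.5161 6.0175 0.0000 0.0000 0.0000
74.7418 58.9806 37.0943 11.8010 0.0000 0.0000 0.0000 0.0000
80.8818 67.5066 48.9336 23.1430 0.0000 0.0000 0.0000 0.0000 0.0000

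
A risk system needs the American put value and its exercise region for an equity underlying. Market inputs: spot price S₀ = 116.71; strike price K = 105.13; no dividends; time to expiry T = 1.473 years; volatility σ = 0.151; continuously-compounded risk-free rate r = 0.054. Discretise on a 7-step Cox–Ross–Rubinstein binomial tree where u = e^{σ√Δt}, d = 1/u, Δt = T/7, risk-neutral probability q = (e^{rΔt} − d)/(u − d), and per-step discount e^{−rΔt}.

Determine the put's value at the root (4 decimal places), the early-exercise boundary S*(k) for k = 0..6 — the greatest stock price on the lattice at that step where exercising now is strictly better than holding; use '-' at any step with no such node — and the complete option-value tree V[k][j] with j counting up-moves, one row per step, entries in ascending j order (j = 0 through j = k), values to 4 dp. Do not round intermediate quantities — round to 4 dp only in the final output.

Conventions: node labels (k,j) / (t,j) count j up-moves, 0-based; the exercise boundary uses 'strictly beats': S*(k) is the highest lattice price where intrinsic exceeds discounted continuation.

Δt=0.21043, u=1.07172, d=0.93308, q=0.56512, disc=e^(-rΔt)=0.98870
k=7 terminal: V=max(K-S,0) → 33.2628 22.5841 10.3186 0.0000 0.0000 0.0000 0.0000 0.0000
k=6: j=0 S=77.0217 intr=28.1083 cont=26.9204 V=28.1083[EX]; j=1 S=88.4664 intr=16.6636 cont=15.4758 V=16.6636[EX]; j=2 S=101.6116 intr=3.5184 cont=4.4367 V=4.4367[hold]; j=3 S=116.7100 intr=0.0000 cont=0.0000 V=0.0000[hold]; j=4 S=134.0519 intr=0.0000 cont=0.0000 V=0.0000[hold]; j=5 S=153.9707 intr=0.0000 cont=0.0000 V=0.0000[hold]; j=6 S=176.8491 intr=0.0000 cont=0.0000 V=0.0000[hold]  S*(6)=88.4664
k=5: j=0 S=82.5459 intr=22.5841 cont=21.3962 V=22.5841[EX]; j=1 S=94.8114 intr=10.3186 cont=9.6438 V=10.3186[EX]; j=2 S=108.8994 intr=0.0000 cont=1.9076 V=1.9076[hold]; j=3 S=125.0808 intr=0.0000 cont=0.0000 V=0.0000[hold]; j=4 S=143.6665 intr=0.0000 cont=0.0000 V=0.0000[hold]; j=5 S=165.0139 intr=0.0000 cont=0.0000 V=0.0000[hold]  S*(5)=94.8114
k=4: j=0 S=88.4664 intr=16.6636 cont=15.4758 V=16.6636[EX]; j=1 S=101.6116 intr=3.5184 cont=5.5025 V=5.5025[hold]; j=2 S=116.7100 intr=0.0000 cont=0.8202 V=0.8202[hold]; j=3 S=134.0519 intr=0.0000 cont=0.0000 V=0.0000[hold]; j=4 S=153.9707 intr=0.0000 cont=0.0000 V=0.0000[hold]  S*(4)=88.4664
k=3: j=0 S=94.8114 intr=10.3186 cont=10.2393 V=10.3186[EX]; j=1 S=108.8994 intr=0.0000 cont=2.8242 V=2.8242[hold]; j=2 S=125.0808 intr=0.0000 cont=0.3527 V=0.3527[hold]; j=3 S=143.6665 intr=0.0000 cont=0.0000 V=0.0000[hold]  S*(3)=94.8114
k=2: j=0 S=101.6116 intr=3.5184 cont=6.0147 V=6.0147[hold]; j=1 S=116.7100 intr=0.0000 cont=1.4114 V=1.4114[hold]; j=2 S=134.0519 intr=0.0000 cont=0.1516 V=0.1516[hold]  S*(2)=-
k=1: j=0 S=108.8994 intr=0.0000 cont=3.3747 V=3.3747[hold]; j=1 S=125.0808 intr=0.0000 cont=0.6916 V=0.6916[hold]  S*(1)=-
k=0: j=0 S=116.7100 intr=0.0000 cont=1.8374 V=1.8374[hold]  S*(0)=-

price = 1.8374
boundary = - - - 94.8114 88.4664 94.8114 88.4664
tree:
1.8374
3.3747 0.6916
6.0147 1.4114 0.1516
10.3186 2.8242 0.3527 0.0000
16.6636 5.5025 0.8202 0.0000 0.0000
22.5841 10.3186 1.9076 0.0000 0.0000 0.0000
28.1083 16.6636 4.4367 0.0000 0.0000 0.0000 0.0000
33.2628 22.5841 10.3186 0.0000 0.0000 0.0000 0.0000 0.0000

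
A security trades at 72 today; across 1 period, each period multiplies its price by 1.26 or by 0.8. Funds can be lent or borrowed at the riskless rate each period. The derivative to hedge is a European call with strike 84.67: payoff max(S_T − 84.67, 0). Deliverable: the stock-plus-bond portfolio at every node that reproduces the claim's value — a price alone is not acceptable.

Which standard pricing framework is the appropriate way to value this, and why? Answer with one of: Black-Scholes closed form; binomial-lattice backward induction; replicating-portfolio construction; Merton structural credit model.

framework: replicating-portfolio construction

Key observation: the mandate to exhibit the hedge at every date and state singles out the replicating-portfolio construction on the 1-period tree with factors 1.26 and 0.8 from 72.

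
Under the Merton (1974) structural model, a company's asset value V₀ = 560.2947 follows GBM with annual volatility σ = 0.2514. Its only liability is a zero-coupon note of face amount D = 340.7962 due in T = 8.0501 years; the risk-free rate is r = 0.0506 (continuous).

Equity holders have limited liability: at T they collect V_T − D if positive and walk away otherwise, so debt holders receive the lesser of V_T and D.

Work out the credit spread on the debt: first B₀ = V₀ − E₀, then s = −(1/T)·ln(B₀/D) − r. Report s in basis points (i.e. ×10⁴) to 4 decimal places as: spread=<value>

Equity is a call on the firm's assets struck at D = 340.7962:
d₁ = [ln(V₀/D) + (r + σ²/2)T] / (σ√T)
   = [ln(560.2947/340.7962) + (0.0506 + 0.5·0.2514²)·8.0501] / (0.2514·√8.0501)
   = [0.497178 + 0.661726] / 0.713290 = 1.624732
d₂ = d₁ − σ√T = 1.624732 − 0.713290 = 0.911442
N(d₁) = 0.947890,  N(d₂) = 0.818969,  e^(−rT) = 0.665421
E₀ = V₀·N(d₁) − D·e^(−rT)·N(d₂)
   = 560.2947·0.947890 − 340.7962·0.665421·0.818969 = 345.377803
B₀ = V₀ − E₀ = 560.2947 − 345.377803 = 214.916897
spread = −(1/T)·ln(B₀/D) − r = −(1/8.0501)·ln(214.916897/340.7962) − 0.0506 = 0.00667050
in basis points: 0.00667050 × 10⁴ = 66.7050 bp

spread=66.7050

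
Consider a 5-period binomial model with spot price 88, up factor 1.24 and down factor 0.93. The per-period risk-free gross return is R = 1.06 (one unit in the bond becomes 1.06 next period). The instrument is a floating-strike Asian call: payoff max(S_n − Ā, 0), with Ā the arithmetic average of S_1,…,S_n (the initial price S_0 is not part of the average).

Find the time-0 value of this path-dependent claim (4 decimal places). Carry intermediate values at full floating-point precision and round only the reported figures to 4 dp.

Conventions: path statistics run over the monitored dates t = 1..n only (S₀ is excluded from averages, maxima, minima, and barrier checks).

Set p* = 0.4194 (from d < R < u); the path-dependent value is the discounted p*-expectation over all price paths.
Enumerate all 2^5 = 32 price paths (U = up ×1.24, D = down ×0.93); each path with k up-moves has probability p*^k·(1−p*)^(5−k).
DDDDD: Ā=71.1568, payoff=0.0000, prob=0.066002
UDDDD: Ā=94.8757, payoff=0.0000, prob=0.047668
DUDDD: Ā=89.4197, payoff=0.0000, prob=0.047668
UUDDD: Ā=119.2262, payoff=0.0000, prob=0.034427
DDUDD: Ā=84.3456, payoff=0.0000, prob=0.047668
UDUDD: Ā=112.4608, payoff=0.0000, prob=0.034427
DUUDD: Ā=107.0048, payoff=1.8318, prob=0.034427
UUUDD: Ā=142.6731, payoff=2.4424, prob=0.024864
DDDUD: Ā=79.6267, payoff=2.0007, prob=0.047668
UDDUD: Ā=106.1689, payoff=2.6677, prob=0.034427
DUDUD: Ā=100.7129, payoff=8.1237, prob=0.034427
UUDUD: Ā=134.2839, payoff=10.8315, prob=0.024864
DDUUD: Ā=95.6388, payoff=13.1977, prob=0.034427
UDUUD: Ā=127.5185, payoff=17.5970, prob=0.024864
DUUUD: Ā=122.0625, payoff=23.0530, prob=0.024864
UUUUD: Ā=162.7500, payoff=30.7373, prob=0.017957
DDDDU: Ā=75.2381, payoff=6.3893, prob=0.047668
UDDDU: Ā=100.3175, payoff=8.5191, prob=0.034427
DUDDU: Ā=94.8615, payoff=13.9751, prob=0.034427
UUDDU: Ā=126.4820, payoff=18.6334, prob=0.024864
DDUDU: Ā=89.7874, payoff=19.0492, prob=0.034427
UDUDU: Ā=119.7166, payoff=25.3989, prob=0.024864
DUUDU: Ā=114.2606, payoff=30.8549, prob=0.024864
UUUDU: Ā=152.3474, payoff=41.1398, prob=0.017957
DDDUU: Ā=85.0685, payoff=23.7681, prob=0.034427
UDDUU: Ā=113.4247, payoff=31.6907, prob=0.024864
DUDUU: Ā=107.9687, payoff=37.1467, prob=0.024864
UUDUU: Ā=143.9583, payoff=49.5290, prob=0.017957
DDUUU: Ā=102.8946, payoff=42.2208, prob=0.024864
UDUUU: Ā=137.1928, payoff=56.2944, prob=0.017957
DUUUU: Ā=131.7368, payoff=61.7504, prob=0.017957
UUUUU: Ā=175.6491, payoff=82.3339, prob=0.012969
Price = Σ prob·payoff / R^5 = 14.869020 / 1.338226 = 11.1110

price = 11.1110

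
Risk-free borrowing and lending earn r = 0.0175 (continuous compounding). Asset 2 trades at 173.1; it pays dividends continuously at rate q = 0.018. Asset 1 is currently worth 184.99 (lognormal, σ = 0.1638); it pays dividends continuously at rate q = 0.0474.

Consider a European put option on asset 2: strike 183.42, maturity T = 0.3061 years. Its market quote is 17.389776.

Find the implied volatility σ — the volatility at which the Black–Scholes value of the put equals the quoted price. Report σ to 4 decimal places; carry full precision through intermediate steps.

sigma = 0.2948

At σ = 0.2948 the Black–Scholes value reproduces the quote:
σ√T = 0.2948·√0.3061 = 0.163102
d₁ = (ln(S/K) + (r−q+σ²/2)T) / (σ√T) = (ln(173.1/183.42) + (0.0175−0.018+0.2948²/2)·0.3061) / 0.163102 = (-0.057909 + 0.013148) / 0.163102 = -0.274436
d₂ = d₁ − σ√T = -0.274436 − 0.163102 = -0.437538
e^{−rT} = 0.994658
e^{−qT} = 0.994505
N(−d₁) = 0.608125,  N(−d₂) = 0.669139
V = K·e^{−rT}·N(−d₂) − S·e^{−qT}·N(−d₁) = 122.077858 − 104.688082 = 17.389776 (equal to the quote); since ∂V/∂σ > 0 for all σ, the implied volatility is unique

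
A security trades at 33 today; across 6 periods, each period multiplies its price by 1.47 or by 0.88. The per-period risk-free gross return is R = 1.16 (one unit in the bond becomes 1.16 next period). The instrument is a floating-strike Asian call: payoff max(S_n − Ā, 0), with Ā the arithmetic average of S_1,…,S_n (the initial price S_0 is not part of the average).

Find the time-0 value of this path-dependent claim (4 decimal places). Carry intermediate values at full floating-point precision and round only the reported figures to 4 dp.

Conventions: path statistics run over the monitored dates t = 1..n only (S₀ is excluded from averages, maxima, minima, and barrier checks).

Under the martingale measure an up-move has probability p* = 0.4746; value the claim as the probability-weighted average of per-path payoffs, discounted 6 periods at R = 1.16.
Enumerate all 2^6 = 64 price paths (U = up ×1.47, D = down ×0.88); each path with k up-moves has probability p*^k·(1−p*)^(6−k).
DDDDDD: Ā=21.6024, payoff=0.0000, prob=0.021041
UDDDDD: Ā=36.0858, payoff=0.0000, prob=0.019004
DUDDDD: Ā=32.8408, payoff=0.0000, prob=0.019004
UUDDDD: Ā=54.8590, payoff=0.0000, prob=0.017165
DDUDDD: Ā=29.9852, payoff=0.0000, prob=0.019004
UDUDDD: Ā=50.0889, payoff=0.0000, prob=0.017165
DUUDDD: Ā=46.8439, payoff=0.0000, prob=0.017165
UUUDDD: Ā=78.2506, payoff=0.0000, prob=0.015504
DDDUDD: Ā=27.4722, payoff=0.0000, prob=0.019004
UDDUDD: Ā=45.8911, payoff=0.0000, prob=0.017165
DUDUDD: Ā=42.6461, payoff=0.1180, prob=0.017165
UUDUDD: Ā=71.2384, payoff=0.1970, prob=0.015504
DDUUDD: Ā=39.7905, payoff=2.9736, prob=0.017165
UDUUDD: Ā=66.4683, payoff=4.9672, prob=0.015504
DUUUDD: Ā=63.2233, payoff=8.2122, prob=0.015504
UUUUDD: Ā=105.6116, payoff=13.7181, prob=0.014004
DDDDUD: Ā=25.2609, payoff=0.3394, prob=0.019004
UDDDUD: Ā=42.1971, payoff=0.5670, prob=0.017165
DUDDUD: Ā=38.9521, payoff=3.8120, prob=0.017165
UUDDUD: Ā=65.0678, payoff=6.3677, prob=0.015504
DDUDUD: Ā=36.0965, payoff=6.6676, prob=0.017165
UDUDUD: Ā=60.2976, payoff=11.1379, prob=0.015504
DUUDUD: Ā=57.0526, payoff=14.3829, prob=0.015504
UUUDUD: Ā=95.3038, payoff=24.0259, prob=0.014004
DDDUUD: Ā=33.5836, payoff=9.1805, prob=0.017165
UDDUUD: Ā=56.0999, payoff=15.3356, prob=0.015504
DUDUUD: Ā=52.8549, payoff=18.5806, prob=0.015504
UUDUUD: Ā=88.2917, payoff=31.0380, prob=0.014004
DDUUUD: Ā=49.9993, payoff=21.4362, prob=0.015504
UDUUUD: Ā=83.5215, payoff=35.8082, prob=0.014004
DUUUUD: Ā=80.2765, payoff=39.0532, prob=0.014004
UUUUUD: Ā=134.0983, payoff=65.2366, prob=0.012649
DDDDDU: Ā=23.3149, payoff=2.2854, prob=0.019004
UDDDDU: Ā=38.9464, payoff=3.8177, prob=0.017165
DUDDDU: Ā=35.7014, payoff=7.0627, prob=0.017165
UUDDDU: Ā=59.6376, payoff=11.7979, prob=0.015504
DDUDDU: Ā=32.8458, payoff=9.9183, prob=0.017165
UDUDDU: Ā=54.8674, payoff=16.5680, prob=0.015504
DUUDDU: Ā=51.6224, payoff=19.8130, prob=0.015504
UUUDDU: Ā=86.2329, payoff=33.0968, prob=0.014004
DDDUDU: Ā=30.3329, payoff=12.4312, prob=0.017165
UDDUDU: Ā=50.6697, payoff=20.7658, prob=0.015504
DUDUDU: Ā=47.4247, payoff=24.0108, prob=0.015504
UUDUDU: Ā=79.2208, payoff=40.1089, prob=0.014004
DDUUDU: Ā=44.5691, payoff=26.8664, prob=0.015504
UDUUDU: Ā=74.4507, payoff=44.8791, prob=0.014004
DUUUDU: Ā=71.2057, payoff=48.1241, prob=0.014004
UUUUDU: Ā=118.9458, payoff=80.3891, prob=0.012649
DDDDUU: Ā=28.1215, payoff=14.6426, prob=0.017165
UDDDUU: Ā=46.9757, payoff=24.4598, prob=0.015504
DUDDUU: Ā=43.7307, payoff=27.7048, prob=0.015504
UUDDUU: Ā=73.0501, payoff=46.2796, prob=0.014004
DDUDUU: Ā=40.8751, payoff=30.5604, prob=0.015504
UDUDUU: Ā=68.2800, payoff=51.0497, prob=0.014004
DUUDUU: Ā=65.0350, payoff=54.2947, prob=0.014004
UUUDUU: Ā=108.6380, payoff=90.6969, prob=0.012649
DDDUUU: Ā=38.3622, payoff=33.0733, prob=0.015504
UDDUUU: Ā=64.0823, payoff=55.2475, prob=0.014004
DUDUUU: Ā=60.8373, payoff=58.4925, prob=0.014004
UUDUUU: Ā=101.6259, payoff=97.7090, prob=0.012649
DDUUUU: Ā=57.9817, payoff=61.3481, prob=0.014004
UDUUUU: Ā=96.8557, payoff=102.4791, prob=0.012649
DUUUUU: Ā=93.6107, payoff=105.7241, prob=0.012649
UUUUUU: Ā=156.3725, payoff=176.6074, prob=0.011424
Price = Σ prob·payoff / R^6 = 24.275341 / 2.436396 = 9.9636

price = 9.9636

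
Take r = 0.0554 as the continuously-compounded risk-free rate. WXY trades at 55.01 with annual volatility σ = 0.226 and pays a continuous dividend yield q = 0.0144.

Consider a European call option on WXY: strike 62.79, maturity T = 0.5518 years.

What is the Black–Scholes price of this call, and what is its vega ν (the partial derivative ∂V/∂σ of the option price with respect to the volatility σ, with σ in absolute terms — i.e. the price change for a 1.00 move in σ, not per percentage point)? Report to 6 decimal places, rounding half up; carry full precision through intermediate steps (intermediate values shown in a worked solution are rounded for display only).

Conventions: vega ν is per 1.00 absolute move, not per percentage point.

σ√T = 0.226·√0.5518 = 0.167880
d₁ = (ln(S/K) + (r−q+σ²/2)T) / (σ√T) = (ln(55.01/62.79) + (0.0554−0.0144+0.226²/2)·0.5518) / 0.167880 = (-0.132281 + 0.036716) / 0.167880 = -0.569246
d₂ = d₁ − σ√T = -0.569246 − 0.167880 = -0.737127
e^{−rT} = 0.969893
e^{−qT} = 0.992086
N(d₁) = 0.284594,  N(d₂) = 0.230523
Call price V = S·e^{−qT}·N(d₁) − K·e^{−rT}·N(d₂) = 15.531636 − 14.038732 = 1.492903
φ(d₁) = (1/√(2π))·e^{−d₁²/2} = 0.339270
ν = S·e^{−qT}·φ(d₁)·√T = 13.753935

price = 1.492903
ν = 13.753935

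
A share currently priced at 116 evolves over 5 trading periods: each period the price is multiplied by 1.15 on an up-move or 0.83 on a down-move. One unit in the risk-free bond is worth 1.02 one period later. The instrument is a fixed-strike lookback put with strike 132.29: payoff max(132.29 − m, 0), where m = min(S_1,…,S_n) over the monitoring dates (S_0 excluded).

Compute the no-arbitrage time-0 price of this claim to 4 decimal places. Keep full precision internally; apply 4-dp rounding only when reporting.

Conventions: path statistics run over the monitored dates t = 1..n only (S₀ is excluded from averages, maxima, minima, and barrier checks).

Under the martingale measure an up-move has probability p* = 0.5938; value the claim as the probability-weighted average of per-path payoffs, discounted 5 periods at R = 1.02.
Enumerate all 2^5 = 32 price paths (U = up ×1.15, D = down ×0.83); each path with k up-moves has probability p*^k·(1−p*)^(5−k).
DDDDD: m=45.6929, payoff=86.5971, prob=0.011065
UDDDD: m=63.3094, payoff=68.9806, prob=0.016172
DUDDD: m=63.3094, payoff=68.9806, prob=0.016172
UUDDD: m=87.7178, payoff=44.5722, prob=0.023637
DDUDD: m=63.3094, payoff=68.9806, prob=0.016172
UDUDD: m=87.7178, payoff=44.5722, prob=0.023637
DUUDD: m=87.7178, payoff=44.5722, prob=0.023637
UUUDD: m=121.5368, payoff=10.7532, prob=0.034546
DDDUD: m=63.3094, payoff=68.9806, prob=0.016172
UDDUD: m=87.7178, payoff=44.5722, prob=0.023637
DUDUD: m=87.7178, payoff=44.5722, prob=0.023637
UUDUD: m=121.5368, payoff=10.7532, prob=0.034546
DDUUD: m=79.9124, payoff=52.3776, prob=0.023637
UDUUD: m=110.7220, payoff=21.5680, prob=0.034546
DUUUD: m=96.2800, payoff=36.0100, prob=0.034546
UUUUD: m=133.4000, payoff=0.0000, prob=0.050490
DDDDU: m=55.0517, payoff=77.2383, prob=0.016172
UDDDU: m=76.2764, payoff=56.0136, prob=0.023637
DUDDU: m=76.2764, payoff=56.0136, prob=0.023637
UUDDU: m=105.6841, payoff=26.6059, prob=0.034546
DDUDU: m=76.2764, payoff=56.0136, prob=0.023637
UDUDU: m=105.6841, payoff=26.6059, prob=0.034546
DUUDU: m=96.2800, payoff=36.0100, prob=0.034546
UUUDU: m=133.4000, payoff=0.0000, prob=0.050490
DDDUU: m=66.3273, payoff=65.9627, prob=0.023637
UDDUU: m=91.8993, payoff=40.3907, prob=0.034546
DUDUU: m=91.8993, payoff=40.3907, prob=0.034546
UUDUU: m=127.3303, payoff=4.9597, prob=0.050490
DDUUU: m=79.9124, payoff=52.3776, prob=0.034546
UDUUU: m=110.7220, payoff=21.5680, prob=0.050490
DUUUU: m=96.2800, payoff=36.0100, prob=0.050490
UUUUU: m=133.4000, payoff=0.0000, prob=0.073794
Price = Σ prob·payoff / R^5 = 32.278497 / 1.104081 = 29.2356

price = 29.2356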